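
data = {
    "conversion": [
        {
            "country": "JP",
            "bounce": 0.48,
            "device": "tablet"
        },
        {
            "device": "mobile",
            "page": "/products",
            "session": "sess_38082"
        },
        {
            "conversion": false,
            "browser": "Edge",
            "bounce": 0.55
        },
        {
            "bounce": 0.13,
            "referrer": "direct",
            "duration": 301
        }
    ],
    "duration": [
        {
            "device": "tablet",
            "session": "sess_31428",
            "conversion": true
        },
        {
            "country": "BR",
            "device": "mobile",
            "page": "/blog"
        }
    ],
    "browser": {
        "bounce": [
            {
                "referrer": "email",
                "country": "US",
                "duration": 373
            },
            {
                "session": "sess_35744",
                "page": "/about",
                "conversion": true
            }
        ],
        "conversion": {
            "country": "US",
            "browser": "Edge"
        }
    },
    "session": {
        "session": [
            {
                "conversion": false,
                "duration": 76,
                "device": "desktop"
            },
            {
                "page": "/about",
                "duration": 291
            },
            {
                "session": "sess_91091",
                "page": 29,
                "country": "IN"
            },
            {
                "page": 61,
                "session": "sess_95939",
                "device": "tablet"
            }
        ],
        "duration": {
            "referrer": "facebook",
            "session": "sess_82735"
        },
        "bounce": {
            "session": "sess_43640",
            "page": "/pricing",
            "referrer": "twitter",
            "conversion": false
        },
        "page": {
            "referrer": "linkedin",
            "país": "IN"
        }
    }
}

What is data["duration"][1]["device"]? "mobile"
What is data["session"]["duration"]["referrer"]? "facebook"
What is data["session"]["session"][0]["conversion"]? False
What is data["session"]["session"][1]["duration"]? 291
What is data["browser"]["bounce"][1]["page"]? "/about"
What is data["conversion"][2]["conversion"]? False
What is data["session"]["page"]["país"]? "IN"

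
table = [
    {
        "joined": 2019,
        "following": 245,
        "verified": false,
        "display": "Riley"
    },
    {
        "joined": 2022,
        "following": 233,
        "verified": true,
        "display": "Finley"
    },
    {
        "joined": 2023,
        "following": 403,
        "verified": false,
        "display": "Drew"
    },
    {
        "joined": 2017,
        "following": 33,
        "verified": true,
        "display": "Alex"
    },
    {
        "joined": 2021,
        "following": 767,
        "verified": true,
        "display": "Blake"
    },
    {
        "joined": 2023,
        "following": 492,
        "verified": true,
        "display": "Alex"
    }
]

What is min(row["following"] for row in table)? 33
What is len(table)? 6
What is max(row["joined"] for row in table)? 2023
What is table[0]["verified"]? False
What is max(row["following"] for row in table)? 767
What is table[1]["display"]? "Finley"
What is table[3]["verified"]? True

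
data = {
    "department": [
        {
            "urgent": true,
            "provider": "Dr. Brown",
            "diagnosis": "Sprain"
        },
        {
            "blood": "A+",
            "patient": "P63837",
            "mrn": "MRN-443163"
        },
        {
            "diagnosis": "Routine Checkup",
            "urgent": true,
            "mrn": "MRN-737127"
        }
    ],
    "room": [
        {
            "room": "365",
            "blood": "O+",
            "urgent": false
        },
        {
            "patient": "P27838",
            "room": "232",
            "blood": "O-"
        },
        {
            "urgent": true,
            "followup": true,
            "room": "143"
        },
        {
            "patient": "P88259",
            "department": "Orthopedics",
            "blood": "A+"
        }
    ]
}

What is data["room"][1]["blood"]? "O-"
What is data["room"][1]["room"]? "232"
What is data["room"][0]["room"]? "365"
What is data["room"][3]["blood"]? "A+"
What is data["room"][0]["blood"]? "O+"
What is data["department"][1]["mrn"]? "MRN-443163"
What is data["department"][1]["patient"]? "P63837"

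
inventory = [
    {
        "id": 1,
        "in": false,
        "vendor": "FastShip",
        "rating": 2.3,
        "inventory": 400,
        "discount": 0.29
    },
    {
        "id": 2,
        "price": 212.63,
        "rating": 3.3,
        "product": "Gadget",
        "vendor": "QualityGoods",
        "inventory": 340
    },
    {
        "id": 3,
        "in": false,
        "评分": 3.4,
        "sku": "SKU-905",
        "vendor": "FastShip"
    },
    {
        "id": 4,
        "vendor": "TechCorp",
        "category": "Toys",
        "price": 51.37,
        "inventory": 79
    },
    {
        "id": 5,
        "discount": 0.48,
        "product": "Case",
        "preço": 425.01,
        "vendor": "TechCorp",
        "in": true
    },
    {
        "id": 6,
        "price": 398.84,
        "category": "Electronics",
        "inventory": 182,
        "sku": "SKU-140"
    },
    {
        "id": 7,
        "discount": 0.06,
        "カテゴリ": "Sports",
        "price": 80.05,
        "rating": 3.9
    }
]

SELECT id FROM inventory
[1, 2, 3, 4, 5, 6, 7]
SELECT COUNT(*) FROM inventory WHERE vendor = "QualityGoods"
1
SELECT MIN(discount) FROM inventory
0.06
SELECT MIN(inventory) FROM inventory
79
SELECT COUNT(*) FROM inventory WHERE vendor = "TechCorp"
2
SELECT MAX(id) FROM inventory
7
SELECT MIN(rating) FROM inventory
2.3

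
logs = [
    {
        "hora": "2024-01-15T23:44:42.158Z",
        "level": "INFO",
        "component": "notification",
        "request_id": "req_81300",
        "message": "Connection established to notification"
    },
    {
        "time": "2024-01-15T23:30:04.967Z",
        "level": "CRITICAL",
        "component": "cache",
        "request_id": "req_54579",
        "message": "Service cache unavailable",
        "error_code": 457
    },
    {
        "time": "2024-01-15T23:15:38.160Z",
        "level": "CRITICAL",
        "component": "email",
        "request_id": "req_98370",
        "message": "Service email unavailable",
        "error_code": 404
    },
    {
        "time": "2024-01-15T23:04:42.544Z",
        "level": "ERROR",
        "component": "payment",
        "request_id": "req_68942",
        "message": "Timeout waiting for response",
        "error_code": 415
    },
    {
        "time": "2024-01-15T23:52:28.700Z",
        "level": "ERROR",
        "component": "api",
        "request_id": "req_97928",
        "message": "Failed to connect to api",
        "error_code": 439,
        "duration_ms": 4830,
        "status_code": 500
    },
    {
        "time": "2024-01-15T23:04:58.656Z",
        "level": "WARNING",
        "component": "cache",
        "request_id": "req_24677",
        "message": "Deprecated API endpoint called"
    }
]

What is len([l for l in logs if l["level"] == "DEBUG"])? 0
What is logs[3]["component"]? "payment"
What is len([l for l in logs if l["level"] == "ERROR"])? 2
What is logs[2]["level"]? "CRITICAL"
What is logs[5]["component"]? "cache"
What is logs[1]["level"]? "CRITICAL"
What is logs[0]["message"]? "Connection established to notification"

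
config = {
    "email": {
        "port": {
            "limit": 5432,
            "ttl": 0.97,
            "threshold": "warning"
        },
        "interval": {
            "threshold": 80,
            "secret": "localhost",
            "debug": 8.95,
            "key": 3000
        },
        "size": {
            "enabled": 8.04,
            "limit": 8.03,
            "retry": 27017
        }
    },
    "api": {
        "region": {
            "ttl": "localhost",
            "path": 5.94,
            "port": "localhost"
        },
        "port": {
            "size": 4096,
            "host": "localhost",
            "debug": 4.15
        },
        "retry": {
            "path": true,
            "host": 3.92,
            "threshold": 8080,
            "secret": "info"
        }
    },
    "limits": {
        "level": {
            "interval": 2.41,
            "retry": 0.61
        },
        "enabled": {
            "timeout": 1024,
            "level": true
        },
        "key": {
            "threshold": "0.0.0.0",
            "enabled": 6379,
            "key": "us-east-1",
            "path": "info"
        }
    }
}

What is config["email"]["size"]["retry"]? 27017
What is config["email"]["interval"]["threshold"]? 80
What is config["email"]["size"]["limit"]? 8.03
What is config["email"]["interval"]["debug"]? 8.95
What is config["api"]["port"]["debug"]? 4.15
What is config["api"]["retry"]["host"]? 3.92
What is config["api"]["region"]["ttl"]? "localhost"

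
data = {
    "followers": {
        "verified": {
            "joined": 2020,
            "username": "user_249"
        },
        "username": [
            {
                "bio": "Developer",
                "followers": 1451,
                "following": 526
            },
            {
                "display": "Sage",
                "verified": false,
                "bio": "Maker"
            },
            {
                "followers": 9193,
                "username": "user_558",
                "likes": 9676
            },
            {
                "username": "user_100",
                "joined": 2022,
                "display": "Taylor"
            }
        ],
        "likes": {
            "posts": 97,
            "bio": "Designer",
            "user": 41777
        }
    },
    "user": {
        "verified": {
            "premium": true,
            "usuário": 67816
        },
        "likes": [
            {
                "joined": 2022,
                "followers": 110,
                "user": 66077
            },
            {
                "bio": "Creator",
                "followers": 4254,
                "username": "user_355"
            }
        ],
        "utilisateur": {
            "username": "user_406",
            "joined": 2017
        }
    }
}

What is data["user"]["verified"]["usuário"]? 67816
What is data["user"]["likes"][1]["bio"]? "Creator"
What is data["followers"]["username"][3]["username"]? "user_100"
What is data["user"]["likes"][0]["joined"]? 2022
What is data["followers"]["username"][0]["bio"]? "Developer"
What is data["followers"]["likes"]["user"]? 41777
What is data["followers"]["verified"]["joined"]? 2020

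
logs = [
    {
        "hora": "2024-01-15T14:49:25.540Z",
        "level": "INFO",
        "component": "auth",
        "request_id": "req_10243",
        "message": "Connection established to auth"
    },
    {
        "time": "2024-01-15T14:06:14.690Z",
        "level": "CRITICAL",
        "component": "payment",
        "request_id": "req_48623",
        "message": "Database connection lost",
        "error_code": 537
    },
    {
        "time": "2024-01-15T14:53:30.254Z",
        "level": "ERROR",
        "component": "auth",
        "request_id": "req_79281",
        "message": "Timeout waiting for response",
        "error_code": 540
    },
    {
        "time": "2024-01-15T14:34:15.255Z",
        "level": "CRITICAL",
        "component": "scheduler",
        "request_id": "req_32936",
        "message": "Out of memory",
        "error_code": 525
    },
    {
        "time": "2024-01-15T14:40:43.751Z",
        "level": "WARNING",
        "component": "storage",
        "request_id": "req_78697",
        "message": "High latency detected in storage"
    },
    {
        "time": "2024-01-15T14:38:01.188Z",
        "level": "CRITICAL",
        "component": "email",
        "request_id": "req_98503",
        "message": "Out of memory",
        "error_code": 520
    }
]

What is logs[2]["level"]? "ERROR"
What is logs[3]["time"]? "2024-01-15T14:34:15.255Z"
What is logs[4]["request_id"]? "req_78697"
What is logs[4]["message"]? "High latency detected in storage"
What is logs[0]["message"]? "Connection established to auth"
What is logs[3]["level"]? "CRITICAL"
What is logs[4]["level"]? "WARNING"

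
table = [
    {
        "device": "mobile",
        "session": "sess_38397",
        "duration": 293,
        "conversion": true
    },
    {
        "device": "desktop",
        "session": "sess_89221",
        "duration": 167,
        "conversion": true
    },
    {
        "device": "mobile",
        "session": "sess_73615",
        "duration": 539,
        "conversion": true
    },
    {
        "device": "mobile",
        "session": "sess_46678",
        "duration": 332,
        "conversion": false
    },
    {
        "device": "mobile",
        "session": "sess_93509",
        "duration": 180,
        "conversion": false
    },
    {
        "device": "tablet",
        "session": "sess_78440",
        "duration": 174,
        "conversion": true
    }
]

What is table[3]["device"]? "mobile"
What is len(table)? 6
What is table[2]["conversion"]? True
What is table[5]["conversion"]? True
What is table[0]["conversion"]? True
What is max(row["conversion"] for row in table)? True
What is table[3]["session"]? "sess_46678"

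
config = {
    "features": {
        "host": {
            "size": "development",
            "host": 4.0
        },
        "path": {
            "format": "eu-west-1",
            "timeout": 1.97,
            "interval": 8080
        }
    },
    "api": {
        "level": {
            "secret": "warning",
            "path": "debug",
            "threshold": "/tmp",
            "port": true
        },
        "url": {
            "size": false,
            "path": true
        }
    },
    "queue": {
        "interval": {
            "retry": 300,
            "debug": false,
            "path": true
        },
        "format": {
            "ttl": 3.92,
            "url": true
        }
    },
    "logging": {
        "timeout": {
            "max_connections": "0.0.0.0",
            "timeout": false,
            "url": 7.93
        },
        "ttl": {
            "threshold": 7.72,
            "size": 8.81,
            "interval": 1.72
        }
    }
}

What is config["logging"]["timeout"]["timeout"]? False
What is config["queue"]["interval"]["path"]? True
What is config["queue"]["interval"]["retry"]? 300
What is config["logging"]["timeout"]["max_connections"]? "0.0.0.0"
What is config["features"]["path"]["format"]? "eu-west-1"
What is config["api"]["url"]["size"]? False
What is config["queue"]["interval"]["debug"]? False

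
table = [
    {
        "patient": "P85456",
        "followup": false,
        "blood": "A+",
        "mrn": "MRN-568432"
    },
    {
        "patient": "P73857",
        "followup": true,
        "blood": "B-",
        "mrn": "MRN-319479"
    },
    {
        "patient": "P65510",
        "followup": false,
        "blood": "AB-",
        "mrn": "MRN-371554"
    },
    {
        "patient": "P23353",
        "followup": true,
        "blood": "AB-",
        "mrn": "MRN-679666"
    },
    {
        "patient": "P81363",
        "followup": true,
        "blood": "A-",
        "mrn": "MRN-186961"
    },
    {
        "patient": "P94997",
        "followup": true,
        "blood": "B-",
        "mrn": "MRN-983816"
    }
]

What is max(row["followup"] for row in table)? True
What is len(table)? 6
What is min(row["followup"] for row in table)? False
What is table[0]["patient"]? "P85456"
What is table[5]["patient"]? "P94997"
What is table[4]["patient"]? "P81363"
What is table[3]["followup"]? True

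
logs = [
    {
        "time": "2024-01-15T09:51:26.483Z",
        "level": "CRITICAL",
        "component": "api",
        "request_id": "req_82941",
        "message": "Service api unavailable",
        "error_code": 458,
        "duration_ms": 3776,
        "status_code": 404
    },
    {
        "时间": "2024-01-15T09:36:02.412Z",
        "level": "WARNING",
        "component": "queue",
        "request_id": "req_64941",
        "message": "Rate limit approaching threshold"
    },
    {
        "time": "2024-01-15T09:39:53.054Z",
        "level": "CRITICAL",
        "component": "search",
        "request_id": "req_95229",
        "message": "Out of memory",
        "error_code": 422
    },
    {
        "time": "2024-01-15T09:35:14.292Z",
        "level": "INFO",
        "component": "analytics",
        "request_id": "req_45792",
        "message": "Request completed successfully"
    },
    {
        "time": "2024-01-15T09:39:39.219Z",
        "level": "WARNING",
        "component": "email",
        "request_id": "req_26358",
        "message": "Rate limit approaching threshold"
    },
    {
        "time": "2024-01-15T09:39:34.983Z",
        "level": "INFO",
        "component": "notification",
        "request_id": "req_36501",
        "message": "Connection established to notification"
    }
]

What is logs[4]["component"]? "email"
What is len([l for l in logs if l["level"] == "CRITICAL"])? 2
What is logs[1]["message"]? "Rate limit approaching threshold"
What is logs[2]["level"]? "CRITICAL"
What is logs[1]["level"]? "WARNING"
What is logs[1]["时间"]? "2024-01-15T09:36:02.412Z"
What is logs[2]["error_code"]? 422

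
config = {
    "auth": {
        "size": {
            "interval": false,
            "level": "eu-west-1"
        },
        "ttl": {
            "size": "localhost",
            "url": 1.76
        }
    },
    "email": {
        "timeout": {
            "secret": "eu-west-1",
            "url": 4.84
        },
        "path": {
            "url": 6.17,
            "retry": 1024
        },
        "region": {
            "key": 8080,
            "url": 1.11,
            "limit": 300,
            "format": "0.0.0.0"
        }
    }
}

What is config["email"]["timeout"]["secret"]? "eu-west-1"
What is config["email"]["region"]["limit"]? 300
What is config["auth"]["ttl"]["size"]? "localhost"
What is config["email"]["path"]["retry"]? 1024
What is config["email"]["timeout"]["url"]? 4.84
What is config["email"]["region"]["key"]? 8080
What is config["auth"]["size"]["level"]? "eu-west-1"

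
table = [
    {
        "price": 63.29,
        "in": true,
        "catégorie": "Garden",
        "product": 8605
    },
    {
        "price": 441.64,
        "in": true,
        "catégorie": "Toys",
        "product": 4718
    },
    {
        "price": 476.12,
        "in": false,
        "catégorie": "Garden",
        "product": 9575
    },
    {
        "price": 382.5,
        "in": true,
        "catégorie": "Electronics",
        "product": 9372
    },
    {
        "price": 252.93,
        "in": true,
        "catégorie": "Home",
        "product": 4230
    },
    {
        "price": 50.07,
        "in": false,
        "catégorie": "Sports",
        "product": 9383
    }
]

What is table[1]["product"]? 4718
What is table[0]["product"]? 8605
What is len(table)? 6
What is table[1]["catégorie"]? "Toys"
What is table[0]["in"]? True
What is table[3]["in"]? True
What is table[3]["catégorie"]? "Electronics"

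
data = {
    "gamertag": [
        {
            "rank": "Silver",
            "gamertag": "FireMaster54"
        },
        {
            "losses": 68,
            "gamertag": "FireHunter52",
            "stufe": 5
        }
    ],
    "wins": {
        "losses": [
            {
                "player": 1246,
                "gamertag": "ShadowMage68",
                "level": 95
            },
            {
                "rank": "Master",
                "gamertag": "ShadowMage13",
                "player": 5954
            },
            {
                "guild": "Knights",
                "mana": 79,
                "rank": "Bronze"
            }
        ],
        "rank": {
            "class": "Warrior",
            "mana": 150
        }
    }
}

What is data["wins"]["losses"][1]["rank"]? "Master"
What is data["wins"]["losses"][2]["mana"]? 79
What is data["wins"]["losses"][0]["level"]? 95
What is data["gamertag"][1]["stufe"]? 5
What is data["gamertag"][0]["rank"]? "Silver"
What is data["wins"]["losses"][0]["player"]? 1246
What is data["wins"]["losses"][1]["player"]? 5954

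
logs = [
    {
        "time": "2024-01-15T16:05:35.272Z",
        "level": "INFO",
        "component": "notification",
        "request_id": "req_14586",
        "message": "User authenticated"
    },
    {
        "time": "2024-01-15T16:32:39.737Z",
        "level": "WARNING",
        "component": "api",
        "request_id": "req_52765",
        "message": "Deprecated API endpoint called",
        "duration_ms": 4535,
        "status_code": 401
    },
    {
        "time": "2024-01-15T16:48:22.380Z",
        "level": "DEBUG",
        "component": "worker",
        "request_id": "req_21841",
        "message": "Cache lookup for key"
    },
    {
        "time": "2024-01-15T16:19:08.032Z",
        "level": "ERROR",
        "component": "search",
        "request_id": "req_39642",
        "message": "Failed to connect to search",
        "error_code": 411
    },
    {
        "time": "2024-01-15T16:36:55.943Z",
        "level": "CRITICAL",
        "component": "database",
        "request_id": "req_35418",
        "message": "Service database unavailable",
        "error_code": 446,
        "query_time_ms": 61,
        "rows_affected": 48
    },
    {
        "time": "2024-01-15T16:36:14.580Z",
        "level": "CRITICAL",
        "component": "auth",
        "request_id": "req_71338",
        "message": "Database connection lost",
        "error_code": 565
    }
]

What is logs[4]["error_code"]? 446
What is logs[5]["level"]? "CRITICAL"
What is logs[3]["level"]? "ERROR"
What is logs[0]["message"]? "User authenticated"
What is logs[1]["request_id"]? "req_52765"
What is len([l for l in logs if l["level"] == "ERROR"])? 1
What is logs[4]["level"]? "CRITICAL"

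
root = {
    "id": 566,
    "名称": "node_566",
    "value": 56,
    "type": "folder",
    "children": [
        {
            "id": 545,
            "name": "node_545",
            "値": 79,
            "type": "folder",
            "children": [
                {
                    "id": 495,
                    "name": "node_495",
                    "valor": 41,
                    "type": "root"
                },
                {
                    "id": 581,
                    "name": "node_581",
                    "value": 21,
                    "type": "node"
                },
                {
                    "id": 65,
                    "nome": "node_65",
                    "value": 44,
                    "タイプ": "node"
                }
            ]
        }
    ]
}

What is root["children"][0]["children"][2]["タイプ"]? "node"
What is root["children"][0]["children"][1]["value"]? 21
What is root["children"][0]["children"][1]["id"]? 581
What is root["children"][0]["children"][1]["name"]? "node_581"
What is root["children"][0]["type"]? "folder"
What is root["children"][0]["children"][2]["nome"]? "node_65"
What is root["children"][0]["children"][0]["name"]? "node_495"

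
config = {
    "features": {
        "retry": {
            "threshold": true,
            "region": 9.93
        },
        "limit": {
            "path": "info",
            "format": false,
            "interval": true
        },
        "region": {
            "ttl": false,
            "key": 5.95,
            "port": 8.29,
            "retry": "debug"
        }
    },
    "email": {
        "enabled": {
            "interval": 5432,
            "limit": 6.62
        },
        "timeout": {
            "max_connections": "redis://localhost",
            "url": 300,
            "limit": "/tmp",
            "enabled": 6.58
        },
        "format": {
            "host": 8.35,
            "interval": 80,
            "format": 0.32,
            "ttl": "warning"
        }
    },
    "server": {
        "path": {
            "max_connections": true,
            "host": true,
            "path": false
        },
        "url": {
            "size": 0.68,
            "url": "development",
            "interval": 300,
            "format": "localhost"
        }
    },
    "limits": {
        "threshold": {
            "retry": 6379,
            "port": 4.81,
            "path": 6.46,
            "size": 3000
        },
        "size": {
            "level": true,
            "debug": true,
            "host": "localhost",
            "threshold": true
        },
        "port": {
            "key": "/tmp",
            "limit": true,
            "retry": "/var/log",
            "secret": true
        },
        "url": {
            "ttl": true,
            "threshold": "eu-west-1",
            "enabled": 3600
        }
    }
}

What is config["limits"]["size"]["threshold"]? True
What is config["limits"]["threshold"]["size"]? 3000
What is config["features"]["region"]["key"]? 5.95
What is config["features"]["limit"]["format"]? False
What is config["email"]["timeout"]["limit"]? "/tmp"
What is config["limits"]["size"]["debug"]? True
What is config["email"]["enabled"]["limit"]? 6.62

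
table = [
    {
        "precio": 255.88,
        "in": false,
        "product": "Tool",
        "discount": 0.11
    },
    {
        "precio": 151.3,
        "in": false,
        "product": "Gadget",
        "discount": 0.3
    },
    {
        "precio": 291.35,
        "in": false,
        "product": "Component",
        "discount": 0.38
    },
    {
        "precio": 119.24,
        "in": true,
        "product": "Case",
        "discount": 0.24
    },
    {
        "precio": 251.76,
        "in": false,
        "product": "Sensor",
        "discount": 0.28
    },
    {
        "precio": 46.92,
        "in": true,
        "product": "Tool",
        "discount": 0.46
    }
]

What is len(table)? 6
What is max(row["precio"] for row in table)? 291.35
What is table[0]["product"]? "Tool"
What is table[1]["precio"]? 151.3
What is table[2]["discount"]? 0.38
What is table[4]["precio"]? 251.76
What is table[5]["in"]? True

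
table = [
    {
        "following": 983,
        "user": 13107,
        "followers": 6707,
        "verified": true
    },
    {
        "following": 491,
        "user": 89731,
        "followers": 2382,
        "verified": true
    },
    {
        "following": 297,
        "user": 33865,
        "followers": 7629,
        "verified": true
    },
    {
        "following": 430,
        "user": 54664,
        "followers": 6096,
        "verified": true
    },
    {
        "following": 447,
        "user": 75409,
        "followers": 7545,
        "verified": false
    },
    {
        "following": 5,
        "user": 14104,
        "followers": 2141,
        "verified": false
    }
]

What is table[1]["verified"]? True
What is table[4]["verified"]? False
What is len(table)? 6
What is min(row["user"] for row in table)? 13107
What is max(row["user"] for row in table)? 89731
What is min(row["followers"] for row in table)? 2141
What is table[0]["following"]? 983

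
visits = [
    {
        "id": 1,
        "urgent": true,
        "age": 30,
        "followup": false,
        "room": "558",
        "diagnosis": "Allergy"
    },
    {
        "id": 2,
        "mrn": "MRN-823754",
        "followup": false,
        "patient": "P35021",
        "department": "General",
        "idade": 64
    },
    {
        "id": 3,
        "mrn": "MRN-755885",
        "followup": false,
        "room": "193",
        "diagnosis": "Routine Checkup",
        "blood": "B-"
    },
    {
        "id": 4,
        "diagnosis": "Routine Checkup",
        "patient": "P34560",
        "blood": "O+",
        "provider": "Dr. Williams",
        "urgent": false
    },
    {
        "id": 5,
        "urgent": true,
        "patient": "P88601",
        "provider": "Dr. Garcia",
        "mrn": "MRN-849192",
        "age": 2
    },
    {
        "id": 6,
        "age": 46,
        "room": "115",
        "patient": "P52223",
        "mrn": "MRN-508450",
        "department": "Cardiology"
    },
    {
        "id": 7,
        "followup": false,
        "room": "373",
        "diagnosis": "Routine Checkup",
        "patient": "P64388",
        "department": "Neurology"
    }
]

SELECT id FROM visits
[1, 2, 3, 4, 5, 6, 7]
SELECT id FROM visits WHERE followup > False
[]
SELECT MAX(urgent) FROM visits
True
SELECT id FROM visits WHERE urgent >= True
[1, 5]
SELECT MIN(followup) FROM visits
False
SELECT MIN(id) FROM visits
1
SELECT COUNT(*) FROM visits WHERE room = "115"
1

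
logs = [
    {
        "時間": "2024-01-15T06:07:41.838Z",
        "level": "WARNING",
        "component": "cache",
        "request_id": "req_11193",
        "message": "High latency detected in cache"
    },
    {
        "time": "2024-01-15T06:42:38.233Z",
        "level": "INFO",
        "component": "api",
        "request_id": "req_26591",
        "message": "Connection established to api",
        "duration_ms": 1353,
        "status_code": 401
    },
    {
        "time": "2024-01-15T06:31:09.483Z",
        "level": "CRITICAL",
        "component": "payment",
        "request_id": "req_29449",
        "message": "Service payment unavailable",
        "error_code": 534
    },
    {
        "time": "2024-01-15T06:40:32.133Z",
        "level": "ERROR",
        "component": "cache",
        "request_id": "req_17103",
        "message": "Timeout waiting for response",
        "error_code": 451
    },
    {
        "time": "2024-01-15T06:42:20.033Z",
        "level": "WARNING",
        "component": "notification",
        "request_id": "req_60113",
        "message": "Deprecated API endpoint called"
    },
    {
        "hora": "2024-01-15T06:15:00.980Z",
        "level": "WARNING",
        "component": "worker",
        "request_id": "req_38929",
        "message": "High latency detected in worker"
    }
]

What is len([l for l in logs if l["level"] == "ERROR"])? 1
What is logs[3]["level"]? "ERROR"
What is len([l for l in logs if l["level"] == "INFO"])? 1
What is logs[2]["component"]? "payment"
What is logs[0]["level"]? "WARNING"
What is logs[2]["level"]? "CRITICAL"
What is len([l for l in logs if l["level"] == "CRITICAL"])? 1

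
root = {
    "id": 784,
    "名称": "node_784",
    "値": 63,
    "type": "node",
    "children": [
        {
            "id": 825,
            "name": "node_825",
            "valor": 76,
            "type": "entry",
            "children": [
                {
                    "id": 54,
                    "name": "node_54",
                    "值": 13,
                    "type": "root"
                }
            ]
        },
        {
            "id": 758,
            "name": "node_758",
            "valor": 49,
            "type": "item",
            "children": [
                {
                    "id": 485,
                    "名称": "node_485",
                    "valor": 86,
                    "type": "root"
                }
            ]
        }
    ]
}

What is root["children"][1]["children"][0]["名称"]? "node_485"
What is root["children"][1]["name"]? "node_758"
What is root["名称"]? "node_784"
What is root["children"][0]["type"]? "entry"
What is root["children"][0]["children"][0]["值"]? 13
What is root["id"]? 784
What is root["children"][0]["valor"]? 76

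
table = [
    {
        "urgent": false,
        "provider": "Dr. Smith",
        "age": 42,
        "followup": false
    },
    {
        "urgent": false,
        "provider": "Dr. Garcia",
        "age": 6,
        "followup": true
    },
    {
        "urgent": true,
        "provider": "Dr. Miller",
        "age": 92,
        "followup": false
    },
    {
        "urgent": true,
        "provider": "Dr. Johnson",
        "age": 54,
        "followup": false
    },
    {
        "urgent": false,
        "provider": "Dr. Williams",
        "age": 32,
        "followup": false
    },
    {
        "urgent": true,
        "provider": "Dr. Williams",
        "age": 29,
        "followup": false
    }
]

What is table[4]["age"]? 32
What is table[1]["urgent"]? False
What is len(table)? 6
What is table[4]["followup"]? False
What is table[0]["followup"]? False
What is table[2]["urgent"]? True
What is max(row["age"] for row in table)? 92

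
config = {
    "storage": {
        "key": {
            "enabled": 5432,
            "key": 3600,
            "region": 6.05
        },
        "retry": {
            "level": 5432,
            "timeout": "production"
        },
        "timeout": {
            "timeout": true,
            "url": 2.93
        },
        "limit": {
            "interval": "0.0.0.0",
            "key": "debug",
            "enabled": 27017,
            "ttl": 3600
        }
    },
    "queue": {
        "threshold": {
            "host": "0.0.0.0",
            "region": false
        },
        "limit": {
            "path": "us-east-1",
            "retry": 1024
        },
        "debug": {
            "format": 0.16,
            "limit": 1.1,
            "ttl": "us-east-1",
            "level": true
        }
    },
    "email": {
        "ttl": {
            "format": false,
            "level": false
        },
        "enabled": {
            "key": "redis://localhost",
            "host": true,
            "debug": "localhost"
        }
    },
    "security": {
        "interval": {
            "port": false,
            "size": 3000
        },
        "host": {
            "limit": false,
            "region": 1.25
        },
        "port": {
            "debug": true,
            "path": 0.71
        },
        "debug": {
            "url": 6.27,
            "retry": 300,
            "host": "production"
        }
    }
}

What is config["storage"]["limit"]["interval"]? "0.0.0.0"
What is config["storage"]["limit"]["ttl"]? 3600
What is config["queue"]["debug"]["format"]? 0.16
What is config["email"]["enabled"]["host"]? True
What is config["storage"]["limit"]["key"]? "debug"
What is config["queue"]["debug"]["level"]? True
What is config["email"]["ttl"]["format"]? False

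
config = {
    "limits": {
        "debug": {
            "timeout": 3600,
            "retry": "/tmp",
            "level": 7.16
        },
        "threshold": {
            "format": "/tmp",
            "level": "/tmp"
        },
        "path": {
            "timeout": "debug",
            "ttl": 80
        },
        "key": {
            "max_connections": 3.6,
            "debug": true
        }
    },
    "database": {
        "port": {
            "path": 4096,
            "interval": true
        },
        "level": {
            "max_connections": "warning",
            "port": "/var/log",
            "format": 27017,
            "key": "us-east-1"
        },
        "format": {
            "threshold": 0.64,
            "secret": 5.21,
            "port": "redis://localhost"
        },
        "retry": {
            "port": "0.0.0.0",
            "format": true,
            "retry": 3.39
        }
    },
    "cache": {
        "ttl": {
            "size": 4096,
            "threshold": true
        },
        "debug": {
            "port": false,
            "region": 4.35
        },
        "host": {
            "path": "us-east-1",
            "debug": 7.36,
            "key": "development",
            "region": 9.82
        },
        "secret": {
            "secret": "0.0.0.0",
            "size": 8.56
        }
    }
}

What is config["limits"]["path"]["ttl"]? 80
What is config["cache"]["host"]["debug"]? 7.36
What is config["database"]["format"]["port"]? "redis://localhost"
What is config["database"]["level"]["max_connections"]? "warning"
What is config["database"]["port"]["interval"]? True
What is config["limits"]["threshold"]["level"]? "/tmp"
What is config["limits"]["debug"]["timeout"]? 3600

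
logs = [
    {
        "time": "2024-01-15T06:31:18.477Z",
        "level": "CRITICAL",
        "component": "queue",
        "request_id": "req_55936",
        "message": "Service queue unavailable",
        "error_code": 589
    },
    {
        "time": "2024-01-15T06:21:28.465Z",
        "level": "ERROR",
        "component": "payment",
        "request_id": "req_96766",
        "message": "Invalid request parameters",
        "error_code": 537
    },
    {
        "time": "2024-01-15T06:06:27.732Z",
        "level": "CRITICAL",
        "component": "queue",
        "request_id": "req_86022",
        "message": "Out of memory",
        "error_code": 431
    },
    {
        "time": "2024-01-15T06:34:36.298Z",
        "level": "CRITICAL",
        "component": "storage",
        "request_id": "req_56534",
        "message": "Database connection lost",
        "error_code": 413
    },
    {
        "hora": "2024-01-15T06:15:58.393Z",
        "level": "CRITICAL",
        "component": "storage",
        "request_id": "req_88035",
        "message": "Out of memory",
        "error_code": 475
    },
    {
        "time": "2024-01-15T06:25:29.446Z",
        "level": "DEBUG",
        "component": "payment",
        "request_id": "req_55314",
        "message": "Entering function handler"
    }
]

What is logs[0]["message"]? "Service queue unavailable"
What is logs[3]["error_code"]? 413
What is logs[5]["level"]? "DEBUG"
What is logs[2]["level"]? "CRITICAL"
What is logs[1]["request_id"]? "req_96766"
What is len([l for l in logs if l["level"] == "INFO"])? 0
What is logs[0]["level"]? "CRITICAL"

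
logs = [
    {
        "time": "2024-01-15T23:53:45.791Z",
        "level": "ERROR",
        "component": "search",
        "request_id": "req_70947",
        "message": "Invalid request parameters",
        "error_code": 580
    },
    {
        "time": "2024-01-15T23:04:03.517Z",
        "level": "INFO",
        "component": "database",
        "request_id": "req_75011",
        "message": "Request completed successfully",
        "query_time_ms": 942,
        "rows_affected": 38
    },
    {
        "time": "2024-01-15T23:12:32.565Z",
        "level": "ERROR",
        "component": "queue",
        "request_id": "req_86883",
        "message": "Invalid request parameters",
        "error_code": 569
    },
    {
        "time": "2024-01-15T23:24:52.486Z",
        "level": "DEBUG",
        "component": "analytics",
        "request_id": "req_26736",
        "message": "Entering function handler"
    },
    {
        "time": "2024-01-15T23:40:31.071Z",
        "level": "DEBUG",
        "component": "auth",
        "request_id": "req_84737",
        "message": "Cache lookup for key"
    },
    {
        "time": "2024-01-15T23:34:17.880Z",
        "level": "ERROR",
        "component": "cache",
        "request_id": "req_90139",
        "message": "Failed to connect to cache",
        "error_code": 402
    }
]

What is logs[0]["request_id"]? "req_70947"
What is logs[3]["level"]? "DEBUG"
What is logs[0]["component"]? "search"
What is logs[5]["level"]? "ERROR"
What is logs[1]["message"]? "Request completed successfully"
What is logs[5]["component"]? "cache"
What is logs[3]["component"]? "analytics"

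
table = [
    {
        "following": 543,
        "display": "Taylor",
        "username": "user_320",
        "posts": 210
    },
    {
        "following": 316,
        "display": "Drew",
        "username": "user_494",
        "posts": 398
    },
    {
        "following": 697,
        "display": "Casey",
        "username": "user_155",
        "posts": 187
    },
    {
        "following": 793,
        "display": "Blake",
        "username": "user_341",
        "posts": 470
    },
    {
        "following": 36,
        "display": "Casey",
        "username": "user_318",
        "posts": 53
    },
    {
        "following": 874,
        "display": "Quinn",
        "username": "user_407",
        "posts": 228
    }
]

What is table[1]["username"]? "user_494"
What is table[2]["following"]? 697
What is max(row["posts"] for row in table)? 470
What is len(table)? 6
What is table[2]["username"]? "user_155"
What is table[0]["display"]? "Taylor"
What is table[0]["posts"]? 210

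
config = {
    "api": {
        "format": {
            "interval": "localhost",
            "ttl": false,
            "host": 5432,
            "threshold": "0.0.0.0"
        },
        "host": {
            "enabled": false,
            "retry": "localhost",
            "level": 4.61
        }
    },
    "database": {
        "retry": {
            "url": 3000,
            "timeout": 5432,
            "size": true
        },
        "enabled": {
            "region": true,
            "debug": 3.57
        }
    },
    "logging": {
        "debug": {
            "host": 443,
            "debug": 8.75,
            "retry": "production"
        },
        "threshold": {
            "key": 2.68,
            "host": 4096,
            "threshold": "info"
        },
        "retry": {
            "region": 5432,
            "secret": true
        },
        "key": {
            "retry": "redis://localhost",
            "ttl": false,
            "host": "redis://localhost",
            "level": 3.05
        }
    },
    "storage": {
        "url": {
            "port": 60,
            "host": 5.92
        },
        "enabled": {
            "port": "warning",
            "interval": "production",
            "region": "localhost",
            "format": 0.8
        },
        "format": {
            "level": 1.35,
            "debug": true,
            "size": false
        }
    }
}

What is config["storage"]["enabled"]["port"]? "warning"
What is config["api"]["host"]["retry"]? "localhost"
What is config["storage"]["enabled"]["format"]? 0.8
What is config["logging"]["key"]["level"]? 3.05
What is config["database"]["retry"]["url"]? 3000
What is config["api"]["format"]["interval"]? "localhost"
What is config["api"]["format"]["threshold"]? "0.0.0.0"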